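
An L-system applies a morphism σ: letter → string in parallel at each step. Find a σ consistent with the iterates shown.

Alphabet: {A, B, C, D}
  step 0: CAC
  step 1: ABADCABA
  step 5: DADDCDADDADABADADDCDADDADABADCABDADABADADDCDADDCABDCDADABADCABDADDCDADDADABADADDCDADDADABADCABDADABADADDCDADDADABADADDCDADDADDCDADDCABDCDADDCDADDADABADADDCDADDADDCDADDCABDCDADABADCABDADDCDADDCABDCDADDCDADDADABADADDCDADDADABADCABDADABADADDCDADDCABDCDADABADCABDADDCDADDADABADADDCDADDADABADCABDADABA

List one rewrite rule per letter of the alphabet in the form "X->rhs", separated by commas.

  step 0 ⇒ step 1: CAC ⇒ ABA·DC·ABA
    A ↦ DC
    C ↦ ABA
    B ↦ AB  (constrained at step 1)
    D ↦ DAD  (constrained at step 1)

A->DC, B->AB, C->ABA, D->DAD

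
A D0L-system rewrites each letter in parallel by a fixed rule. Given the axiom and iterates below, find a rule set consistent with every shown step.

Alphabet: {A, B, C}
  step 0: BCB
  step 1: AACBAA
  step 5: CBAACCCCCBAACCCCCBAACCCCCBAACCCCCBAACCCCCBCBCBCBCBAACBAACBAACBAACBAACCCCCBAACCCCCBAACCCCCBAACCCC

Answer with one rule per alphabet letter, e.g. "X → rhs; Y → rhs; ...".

A->CC, B->AA, C->CB

  step 0 ⇒ step 1: BCB ⇒ AA·CB·AA
    B ↦ AA
    C ↦ CB
    A ↦ CC  (constrained at step 1)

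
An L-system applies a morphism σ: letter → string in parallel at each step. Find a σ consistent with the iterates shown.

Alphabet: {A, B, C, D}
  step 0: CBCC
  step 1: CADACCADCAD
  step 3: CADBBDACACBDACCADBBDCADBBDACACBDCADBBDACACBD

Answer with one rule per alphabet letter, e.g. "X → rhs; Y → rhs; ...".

  step 0 ⇒ step 1: CBCC ⇒ CAD·AC·CAD·CAD
    B ↦ AC
    C ↦ CAD
    A ↦ B  (constrained at step 1)
    D ↦ BD  (constrained at step 1)

A->B, B->AC, C->CAD, D->BD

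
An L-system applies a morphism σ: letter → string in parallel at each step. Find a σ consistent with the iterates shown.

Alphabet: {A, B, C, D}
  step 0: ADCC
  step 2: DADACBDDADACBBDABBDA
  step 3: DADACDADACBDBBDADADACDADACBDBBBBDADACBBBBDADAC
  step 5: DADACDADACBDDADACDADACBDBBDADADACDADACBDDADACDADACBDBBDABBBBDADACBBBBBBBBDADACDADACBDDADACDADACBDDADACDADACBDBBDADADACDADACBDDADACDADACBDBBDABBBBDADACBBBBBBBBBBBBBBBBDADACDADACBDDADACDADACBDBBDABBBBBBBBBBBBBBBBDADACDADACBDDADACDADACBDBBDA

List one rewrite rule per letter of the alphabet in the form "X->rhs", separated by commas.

A->DAC, B->BB, C->BD, D->DA

  step 2 ⇒ step 3: DADACBDDADACBBDABBDA ⇒ DA·DAC·DA·DAC·BD·BB·DA·DA·DAC·DA·DAC·BD·BB·BB·DA·DAC·BB·BB·DA·DAC
    A ↦ DAC
    B ↦ BB
    C ↦ BD
    D ↦ DA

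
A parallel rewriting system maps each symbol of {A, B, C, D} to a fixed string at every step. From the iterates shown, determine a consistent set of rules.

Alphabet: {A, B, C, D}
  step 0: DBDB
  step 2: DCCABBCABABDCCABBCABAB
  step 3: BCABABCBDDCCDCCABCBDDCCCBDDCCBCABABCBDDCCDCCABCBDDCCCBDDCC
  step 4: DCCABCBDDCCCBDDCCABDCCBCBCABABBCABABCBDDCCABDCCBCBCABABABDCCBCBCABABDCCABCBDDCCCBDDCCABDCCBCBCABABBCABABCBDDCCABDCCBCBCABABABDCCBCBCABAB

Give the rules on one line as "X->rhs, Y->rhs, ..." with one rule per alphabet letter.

  step 3 ⇒ step 4: BCABABCBDDCCDCCABCBDDCCCBDDCCBCABABCBDDCCDCCABCBDDCCCBDDCC ⇒ DCC·AB·CBD·DCC·CBD·DCC·AB·DCC·BC·BC·AB·AB·BC·AB·AB·CBD·DCC·AB·DCC·BC·BC·AB·AB·AB·DCC·BC·BC·AB·AB·DCC·AB·CBD·DCC·CBD·DCC·AB·DCC·BC·BC·AB·AB·BC·AB·AB·CBD·DCC·AB·DCC·BC·BC·AB·AB·AB·DCC·BC·BC·AB·AB
    A ↦ CBD
    B ↦ DCC
    C ↦ AB
    D ↦ BC

A->CBD, B->DCC, C->AB, D->BC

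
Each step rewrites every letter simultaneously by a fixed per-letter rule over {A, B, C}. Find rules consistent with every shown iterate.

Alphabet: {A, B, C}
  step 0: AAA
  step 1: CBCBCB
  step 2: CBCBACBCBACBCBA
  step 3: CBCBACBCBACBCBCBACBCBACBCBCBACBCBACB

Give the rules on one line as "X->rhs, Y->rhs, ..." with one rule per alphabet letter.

  step 2 ⇒ step 3: CBCBACBCBACBCBA ⇒ CB·CBA·CB·CBA·CB·CB·CBA·CB·CBA·CB·CB·CBA·CB·CBA·CB
    A ↦ CB
    B ↦ CBA
    C ↦ CB

A->CB, B->CBA, C->CB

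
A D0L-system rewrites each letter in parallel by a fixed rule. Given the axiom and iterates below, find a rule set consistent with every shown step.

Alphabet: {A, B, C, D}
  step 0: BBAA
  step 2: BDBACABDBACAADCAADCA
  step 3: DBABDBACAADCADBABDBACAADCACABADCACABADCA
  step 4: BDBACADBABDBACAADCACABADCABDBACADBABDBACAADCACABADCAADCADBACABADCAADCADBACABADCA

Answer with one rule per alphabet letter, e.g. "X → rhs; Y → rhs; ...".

  step 3 ⇒ step 4: DBABDBACAADCADBABDBACAADCACABADCACABADCA ⇒ B·DBA·CA·DBA·B·DBA·CA·AD·CA·CA·B·AD·CA·B·DBA·CA·DBA·B·DBA·CA·AD·CA·CA·B·AD·CA·AD·CA·DBA·CA·B·AD·CA·AD·CA·DBA·CA·B·AD·CA
    A ↦ CA
    B ↦ DBA
    C ↦ AD
    D ↦ B

A->CA, B->DBA, C->AD, D->B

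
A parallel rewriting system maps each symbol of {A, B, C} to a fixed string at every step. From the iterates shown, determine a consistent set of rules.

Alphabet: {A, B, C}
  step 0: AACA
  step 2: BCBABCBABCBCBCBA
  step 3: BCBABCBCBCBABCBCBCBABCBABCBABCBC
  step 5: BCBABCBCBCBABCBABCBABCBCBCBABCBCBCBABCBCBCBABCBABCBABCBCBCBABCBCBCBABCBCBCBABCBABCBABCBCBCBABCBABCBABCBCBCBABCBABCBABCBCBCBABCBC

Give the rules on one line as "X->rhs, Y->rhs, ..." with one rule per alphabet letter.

A->BC, B->BC, C->BA

  step 2 ⇒ step 3: BCBABCBABCBCBCBA ⇒ BC·BA·BC·BC·BC·BA·BC·BC·BC·BA·BC·BA·BC·BA·BC·BC
    A ↦ BC
    B ↦ BC
    C ↦ BA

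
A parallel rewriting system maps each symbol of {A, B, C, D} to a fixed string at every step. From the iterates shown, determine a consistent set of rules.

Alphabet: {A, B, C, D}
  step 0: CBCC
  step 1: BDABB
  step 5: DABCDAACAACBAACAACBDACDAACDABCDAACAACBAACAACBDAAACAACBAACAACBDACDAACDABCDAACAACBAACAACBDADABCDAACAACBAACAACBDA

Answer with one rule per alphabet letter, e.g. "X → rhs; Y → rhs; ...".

  step 0 ⇒ step 1: CBCC ⇒ B·DA·B·B
    B ↦ DA
    C ↦ B
    A ↦ AAC  (constrained at step 1)
    D ↦ CD  (constrained at step 1)

A->AAC, B->DA, C->B, D->CD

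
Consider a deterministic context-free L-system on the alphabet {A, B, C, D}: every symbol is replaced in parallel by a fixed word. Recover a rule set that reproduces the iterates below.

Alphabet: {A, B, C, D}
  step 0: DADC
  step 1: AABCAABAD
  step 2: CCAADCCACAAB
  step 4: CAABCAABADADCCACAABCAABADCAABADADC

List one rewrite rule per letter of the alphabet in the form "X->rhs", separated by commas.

A->C, B->A, C->AD, D->AAB

  step 1 ⇒ step 2: AABCAABAD ⇒ C·C·A·AD·C·C·A·C·AAB
    A ↦ C
    B ↦ A
    C ↦ AD
    D ↦ AAB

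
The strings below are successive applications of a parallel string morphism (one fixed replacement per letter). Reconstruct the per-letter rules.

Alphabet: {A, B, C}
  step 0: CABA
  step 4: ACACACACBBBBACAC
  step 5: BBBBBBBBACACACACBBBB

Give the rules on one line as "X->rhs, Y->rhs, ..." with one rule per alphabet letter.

A->B, B->AC, C->B

  step 4 ⇒ step 5: ACACACACBBBBACAC ⇒ B·B·B·B·B·B·B·B·AC·AC·AC·AC·B·B·B·B
    A ↦ B
    B ↦ AC
    C ↦ B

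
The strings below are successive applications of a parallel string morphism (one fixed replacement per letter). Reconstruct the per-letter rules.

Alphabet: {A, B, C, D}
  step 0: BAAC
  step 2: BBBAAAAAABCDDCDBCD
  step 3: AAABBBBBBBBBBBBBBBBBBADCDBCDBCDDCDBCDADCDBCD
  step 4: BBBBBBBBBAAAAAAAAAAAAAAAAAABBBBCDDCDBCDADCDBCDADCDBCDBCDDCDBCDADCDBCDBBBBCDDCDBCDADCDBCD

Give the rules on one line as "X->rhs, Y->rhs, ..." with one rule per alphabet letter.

A->BBB, B->A, C->DCD, D->BCD

  step 3 ⇒ step 4: AAABBBBBBBBBBBBBBBBBBADCDBCDBCDDCDBCDADCDBCD ⇒ BBB·BBB·BBB·A·A·A·A·A·A·A·A·A·A·A·A·A·A·A·A·A·A·BBB·BCD·DCD·BCD·A·DCD·BCD·A·DCD·BCD·BCD·DCD·BCD·A·DCD·BCD·BBB·BCD·DCD·BCD·A·DCD·BCD
    A ↦ BBB
    B ↦ A
    C ↦ DCD
    D ↦ BCD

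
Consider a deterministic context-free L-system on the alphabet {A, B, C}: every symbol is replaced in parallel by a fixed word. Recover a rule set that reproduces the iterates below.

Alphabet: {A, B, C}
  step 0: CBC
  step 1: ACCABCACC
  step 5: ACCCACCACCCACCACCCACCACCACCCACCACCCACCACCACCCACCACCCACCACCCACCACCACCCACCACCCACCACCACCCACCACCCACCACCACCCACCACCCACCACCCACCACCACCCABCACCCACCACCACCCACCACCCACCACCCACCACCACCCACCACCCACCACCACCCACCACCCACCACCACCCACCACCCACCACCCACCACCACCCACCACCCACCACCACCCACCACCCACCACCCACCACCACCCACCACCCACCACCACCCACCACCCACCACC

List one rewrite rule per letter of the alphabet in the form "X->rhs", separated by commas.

  step 0 ⇒ step 1: CBC ⇒ ACC·ABC·ACC
    B ↦ ABC
    C ↦ ACC
    A ↦ C  (constrained at step 1)

A->C, B->ABC, C->ACC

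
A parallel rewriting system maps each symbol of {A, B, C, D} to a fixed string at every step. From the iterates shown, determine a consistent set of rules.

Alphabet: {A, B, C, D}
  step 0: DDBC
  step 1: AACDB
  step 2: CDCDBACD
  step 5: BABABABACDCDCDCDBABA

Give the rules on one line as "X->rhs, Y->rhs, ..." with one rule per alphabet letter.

A->CD, B->CD, C->B, D->A

  step 1 ⇒ step 2: AACDB ⇒ CD·CD·B·A·CD
    A ↦ CD
    B ↦ CD
    C ↦ B
    D ↦ A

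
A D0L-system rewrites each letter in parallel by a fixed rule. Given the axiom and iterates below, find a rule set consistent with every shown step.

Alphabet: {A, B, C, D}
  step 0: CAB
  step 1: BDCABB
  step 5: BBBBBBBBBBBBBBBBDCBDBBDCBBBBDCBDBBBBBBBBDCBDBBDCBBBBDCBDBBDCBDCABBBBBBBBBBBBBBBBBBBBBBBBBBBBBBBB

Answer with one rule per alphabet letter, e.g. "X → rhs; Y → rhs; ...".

  step 0 ⇒ step 1: CAB ⇒ BD·CA·BB
    A ↦ CA
    B ↦ BB
    C ↦ BD
    D ↦ DC  (constrained at step 1)

A->CA, B->BB, C->BD, D->DC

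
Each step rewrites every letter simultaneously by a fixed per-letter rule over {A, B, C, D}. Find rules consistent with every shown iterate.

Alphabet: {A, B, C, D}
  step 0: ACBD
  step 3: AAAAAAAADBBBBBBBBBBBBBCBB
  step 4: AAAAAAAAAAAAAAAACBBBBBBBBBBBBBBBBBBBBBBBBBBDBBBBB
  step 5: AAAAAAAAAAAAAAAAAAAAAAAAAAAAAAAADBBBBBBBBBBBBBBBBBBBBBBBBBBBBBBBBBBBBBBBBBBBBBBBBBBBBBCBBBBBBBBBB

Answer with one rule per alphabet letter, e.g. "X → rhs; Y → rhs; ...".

A->AA, B->BB, C->DB, D->C

  step 4 ⇒ step 5: AAAAAAAAAAAAAAAACBBBBBBBBBBBBBBBBBBBBBBBBBBDBBBBB ⇒ AA·AA·AA·AA·AA·AA·AA·AA·AA·AA·AA·AA·AA·AA·AA·AA·DB·BB·BB·BB·BB·BB·BB·BB·BB·BB·BB·BB·BB·BB·BB·BB·BB·BB·BB·BB·BB·BB·BB·BB·BB·BB·BB·C·BB·BB·BB·BB·BB
    A ↦ AA
    B ↦ BB
    C ↦ DB
    D ↦ C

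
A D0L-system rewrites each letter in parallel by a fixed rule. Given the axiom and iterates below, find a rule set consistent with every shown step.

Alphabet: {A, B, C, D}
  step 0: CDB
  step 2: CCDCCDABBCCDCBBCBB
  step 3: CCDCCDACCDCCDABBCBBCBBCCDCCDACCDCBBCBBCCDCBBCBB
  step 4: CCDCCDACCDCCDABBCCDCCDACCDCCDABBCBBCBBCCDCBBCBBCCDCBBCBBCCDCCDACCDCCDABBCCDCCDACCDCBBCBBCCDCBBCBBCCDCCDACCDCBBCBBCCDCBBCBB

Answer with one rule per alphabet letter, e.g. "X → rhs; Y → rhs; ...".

A->BB, B->CBB, C->CCD, D->A

  step 3 ⇒ step 4: CCDCCDACCDCCDABBCBBCBBCCDCCDACCDCBBCBBCCDCBBCBB ⇒ CCD·CCD·A·CCD·CCD·A·BB·CCD·CCD·A·CCD·CCD·A·BB·CBB·CBB·CCD·CBB·CBB·CCD·CBB·CBB·CCD·CCD·A·CCD·CCD·A·BB·CCD·CCD·A·CCD·CBB·CBB·CCD·CBB·CBB·CCD·CCD·A·CCD·CBB·CBB·CCD·CBB·CBB
    A ↦ BB
    B ↦ CBB
    C ↦ CCD
    D ↦ A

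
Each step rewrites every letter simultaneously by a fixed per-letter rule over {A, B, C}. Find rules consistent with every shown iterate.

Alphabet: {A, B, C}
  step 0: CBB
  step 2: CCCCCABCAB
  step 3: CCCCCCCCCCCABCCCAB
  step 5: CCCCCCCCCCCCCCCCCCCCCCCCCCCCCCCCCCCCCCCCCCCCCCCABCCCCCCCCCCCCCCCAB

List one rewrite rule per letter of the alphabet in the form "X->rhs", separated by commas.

A->C, B->AB, C->CC

  step 2 ⇒ step 3: CCCCCABCAB ⇒ CC·CC·CC·CC·CC·C·AB·CC·C·AB
    A ↦ C
    B ↦ AB
    C ↦ CC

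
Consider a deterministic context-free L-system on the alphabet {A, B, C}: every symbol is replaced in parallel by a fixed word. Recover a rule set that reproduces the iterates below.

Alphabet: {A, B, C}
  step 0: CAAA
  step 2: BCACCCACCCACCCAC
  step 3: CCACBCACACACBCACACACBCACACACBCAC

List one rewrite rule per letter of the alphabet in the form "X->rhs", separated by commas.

  step 2 ⇒ step 3: BCACCCACCCACCCAC ⇒ CC·AC·BC·AC·AC·AC·BC·AC·AC·AC·BC·AC·AC·AC·BC·AC
    A ↦ BC
    B ↦ CC
    C ↦ AC

A->BC, B->CC, C->AC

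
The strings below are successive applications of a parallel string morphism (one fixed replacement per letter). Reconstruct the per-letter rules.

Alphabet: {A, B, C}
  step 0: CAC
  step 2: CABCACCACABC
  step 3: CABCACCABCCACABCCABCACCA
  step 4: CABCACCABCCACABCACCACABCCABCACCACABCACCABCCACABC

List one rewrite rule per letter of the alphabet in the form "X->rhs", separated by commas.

  step 3 ⇒ step 4: CABCACCABCCACABCCABCACCA ⇒ CA·BC·AC·CA·BC·CA·CA·BC·AC·CA·CA·BC·CA·BC·AC·CA·CA·BC·AC·CA·BC·CA·CA·BC
    A ↦ BC
    B ↦ AC
    C ↦ CA

A->BC, B->AC, C->CA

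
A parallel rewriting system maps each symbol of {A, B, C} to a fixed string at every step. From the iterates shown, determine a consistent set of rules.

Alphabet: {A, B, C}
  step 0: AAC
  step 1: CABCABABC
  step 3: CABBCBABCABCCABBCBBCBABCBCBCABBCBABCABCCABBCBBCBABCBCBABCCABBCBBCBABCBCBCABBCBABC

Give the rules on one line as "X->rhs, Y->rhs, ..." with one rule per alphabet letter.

  step 0 ⇒ step 1: AAC ⇒ CAB·CAB·ABC
    A ↦ CAB
    C ↦ ABC
    B ↦ BCB  (constrained at step 1)

A->CAB, B->BCB, C->ABC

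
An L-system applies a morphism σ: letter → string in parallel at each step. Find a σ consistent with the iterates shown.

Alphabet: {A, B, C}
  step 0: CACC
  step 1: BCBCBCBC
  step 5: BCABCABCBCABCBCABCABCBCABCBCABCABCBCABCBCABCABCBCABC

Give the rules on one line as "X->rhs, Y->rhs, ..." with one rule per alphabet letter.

A->BC, B->A, C->BC

  step 0 ⇒ step 1: CACC ⇒ BC·BC·BC·BC
    A ↦ BC
    C ↦ BC
    B ↦ A  (constrained at step 1)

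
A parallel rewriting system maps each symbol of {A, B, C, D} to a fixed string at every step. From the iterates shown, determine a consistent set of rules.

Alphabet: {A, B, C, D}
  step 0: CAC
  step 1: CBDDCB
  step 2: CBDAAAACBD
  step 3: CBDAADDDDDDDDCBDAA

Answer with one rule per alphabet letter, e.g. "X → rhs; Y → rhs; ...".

A->DD, B->D, C->CB, D->AA

  step 2 ⇒ step 3: CBDAAAACBD ⇒ CB·D·AA·DD·DD·DD·DD·CB·D·AA
    A ↦ DD
    B ↦ D
    C ↦ CB
    D ↦ AA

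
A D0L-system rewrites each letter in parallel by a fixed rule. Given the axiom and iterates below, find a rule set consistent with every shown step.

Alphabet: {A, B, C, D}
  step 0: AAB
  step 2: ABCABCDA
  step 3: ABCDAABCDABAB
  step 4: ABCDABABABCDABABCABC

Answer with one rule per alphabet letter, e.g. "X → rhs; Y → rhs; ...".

A->AB, B->C, C->DA, D->B

  step 3 ⇒ step 4: ABCDAABCDABAB ⇒ AB·C·DA·B·AB·AB·C·DA·B·AB·C·AB·C
    A ↦ AB
    B ↦ C
    C ↦ DA
    D ↦ B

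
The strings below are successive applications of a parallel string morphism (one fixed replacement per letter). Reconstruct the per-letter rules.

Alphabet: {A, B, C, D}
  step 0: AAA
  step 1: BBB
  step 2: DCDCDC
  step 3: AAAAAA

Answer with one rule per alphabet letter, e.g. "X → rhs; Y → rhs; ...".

A->B, B->DC, C->A, D->A

  step 2 ⇒ step 3: DCDCDC ⇒ A·A·A·A·A·A
    C ↦ A
    D ↦ A
  step 0 ⇒ step 1: AAA ⇒ B·B·B
    A ↦ B
  step 1 ⇒ step 2: BBB ⇒ DC·DC·DC
    B ↦ DC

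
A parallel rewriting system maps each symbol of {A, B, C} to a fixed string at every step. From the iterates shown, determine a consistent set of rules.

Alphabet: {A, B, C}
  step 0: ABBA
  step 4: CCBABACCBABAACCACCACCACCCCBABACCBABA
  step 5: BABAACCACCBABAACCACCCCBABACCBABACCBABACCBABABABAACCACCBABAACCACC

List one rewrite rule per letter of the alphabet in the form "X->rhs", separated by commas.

  step 4 ⇒ step 5: CCBABACCBABAACCACCACCACCCCBABACCBABA ⇒ BA·BA·A·CC·A·CC·BA·BA·A·CC·A·CC·CC·BA·BA·CC·BA·BA·CC·BA·BA·CC·BA·BA·BA·BA·A·CC·A·CC·BA·BA·A·CC·A·CC
    A ↦ CC
    B ↦ A
    C ↦ BA

A->CC, B->A, C->BA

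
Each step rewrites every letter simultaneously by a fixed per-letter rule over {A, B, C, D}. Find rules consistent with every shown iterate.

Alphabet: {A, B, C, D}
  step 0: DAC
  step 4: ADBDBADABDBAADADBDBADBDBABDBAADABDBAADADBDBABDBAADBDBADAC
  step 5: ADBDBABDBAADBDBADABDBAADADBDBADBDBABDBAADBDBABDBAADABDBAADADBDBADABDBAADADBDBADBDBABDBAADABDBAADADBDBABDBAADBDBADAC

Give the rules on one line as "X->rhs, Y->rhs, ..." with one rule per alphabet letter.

  step 4 ⇒ step 5: ADBDBADABDBAADADBDBADBDBABDBAADABDBAADADBDBABDBAADBDBADAC ⇒ AD·BDB·A·BDB·A·AD·BDB·AD·A·BDB·A·AD·AD·BDB·AD·BDB·A·BDB·A·AD·BDB·A·BDB·A·AD·A·BDB·A·AD·AD·BDB·AD·A·BDB·A·AD·AD·BDB·AD·BDB·A·BDB·A·AD·A·BDB·A·AD·AD·BDB·A·BDB·A·AD·BDB·AD·AC
    A ↦ AD
    B ↦ A
    C ↦ AC
    D ↦ BDB

A->AD, B->A, C->AC, D->BDB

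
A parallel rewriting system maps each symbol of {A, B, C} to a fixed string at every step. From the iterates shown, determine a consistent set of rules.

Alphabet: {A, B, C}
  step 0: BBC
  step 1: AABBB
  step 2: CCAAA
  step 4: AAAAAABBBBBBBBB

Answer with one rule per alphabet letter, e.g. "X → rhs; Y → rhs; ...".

  step 1 ⇒ step 2: AABBB ⇒ C·C·A·A·A
    A ↦ C
    B ↦ A
  step 0 ⇒ step 1: BBC ⇒ A·A·BBB
    C ↦ BBB

A->C, B->A, C->BBB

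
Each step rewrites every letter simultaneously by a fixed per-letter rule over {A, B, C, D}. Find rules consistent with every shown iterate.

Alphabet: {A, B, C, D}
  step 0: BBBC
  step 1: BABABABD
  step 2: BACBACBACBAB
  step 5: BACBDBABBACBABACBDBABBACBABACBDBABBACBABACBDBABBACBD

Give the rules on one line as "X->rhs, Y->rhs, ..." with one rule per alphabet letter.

A->C, B->BA, C->BD, D->B

  step 1 ⇒ step 2: BABABABD ⇒ BA·C·BA·C·BA·C·BA·B
    A ↦ C
    B ↦ BA
    D ↦ B
  step 0 ⇒ step 1: BBBC ⇒ BA·BA·BA·BD
    C ↦ BD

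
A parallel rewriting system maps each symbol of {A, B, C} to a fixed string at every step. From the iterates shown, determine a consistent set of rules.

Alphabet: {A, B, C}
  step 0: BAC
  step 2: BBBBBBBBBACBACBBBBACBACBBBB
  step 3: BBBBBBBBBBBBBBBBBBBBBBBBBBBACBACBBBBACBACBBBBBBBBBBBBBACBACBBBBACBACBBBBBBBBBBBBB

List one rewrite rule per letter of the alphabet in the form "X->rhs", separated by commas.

  step 2 ⇒ step 3: BBBBBBBBBACBACBBBBACBACBBBB ⇒ BBB·BBB·BBB·BBB·BBB·BBB·BBB·BBB·BBB·ACB·ACB·BBB·ACB·ACB·BBB·BBB·BBB·BBB·ACB·ACB·BBB·ACB·ACB·BBB·BBB·BBB·BBB
    A ↦ ACB
    B ↦ BBB
    C ↦ ACB

A->ACB, B->BBB, C->ACB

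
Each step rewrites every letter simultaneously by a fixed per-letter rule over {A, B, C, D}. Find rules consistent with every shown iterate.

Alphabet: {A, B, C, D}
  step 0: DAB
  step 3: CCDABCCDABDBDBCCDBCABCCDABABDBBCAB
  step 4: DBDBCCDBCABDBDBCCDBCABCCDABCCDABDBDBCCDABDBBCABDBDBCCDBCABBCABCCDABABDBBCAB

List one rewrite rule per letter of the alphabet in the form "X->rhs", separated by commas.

  step 3 ⇒ step 4: CCDABCCDABDBDBCCDBCABCCDABABDBBCAB ⇒ DB·DB·CCD·BC·AB·DB·DB·CCD·BC·AB·CCD·AB·CCD·AB·DB·DB·CCD·AB·DB·BC·AB·DB·DB·CCD·BC·AB·BC·AB·CCD·AB·AB·DB·BC·AB
    A ↦ BC
    B ↦ AB
    C ↦ DB
    D ↦ CCD

A->BC, B->AB, C->DB, D->CCD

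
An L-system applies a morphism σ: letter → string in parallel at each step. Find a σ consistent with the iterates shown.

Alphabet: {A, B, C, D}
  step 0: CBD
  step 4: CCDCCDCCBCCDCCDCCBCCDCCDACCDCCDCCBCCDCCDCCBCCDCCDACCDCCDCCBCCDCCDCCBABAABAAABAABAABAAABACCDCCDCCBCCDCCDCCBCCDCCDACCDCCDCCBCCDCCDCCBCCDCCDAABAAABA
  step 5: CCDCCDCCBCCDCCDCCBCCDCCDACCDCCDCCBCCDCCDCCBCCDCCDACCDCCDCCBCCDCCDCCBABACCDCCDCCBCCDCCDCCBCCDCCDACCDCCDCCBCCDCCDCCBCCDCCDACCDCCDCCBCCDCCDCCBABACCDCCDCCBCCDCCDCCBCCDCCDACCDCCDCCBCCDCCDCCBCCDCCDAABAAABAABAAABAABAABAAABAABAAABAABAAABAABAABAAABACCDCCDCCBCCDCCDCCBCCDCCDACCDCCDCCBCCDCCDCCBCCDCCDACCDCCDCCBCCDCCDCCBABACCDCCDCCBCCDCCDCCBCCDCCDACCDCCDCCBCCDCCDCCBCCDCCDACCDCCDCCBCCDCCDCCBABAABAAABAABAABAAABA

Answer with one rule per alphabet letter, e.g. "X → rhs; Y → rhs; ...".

  step 4 ⇒ step 5: CCDCCDCCBCCDCCDCCBCCDCCDACCDCCDCCBCCDCCDCCBCCDCCDACCDCCDCCBCCDCCDCCBABAABAAABAABAABAAABACCDCCDCCBCCDCCDCCBCCDCCDACCDCCDCCBCCDCCDCCBCCDCCDAABAAABA ⇒ CCD·CCD·CCB·CCD·CCD·CCB·CCD·CCD·A·CCD·CCD·CCB·CCD·CCD·CCB·CCD·CCD·A·CCD·CCD·CCB·CCD·CCD·CCB·ABA·CCD·CCD·CCB·CCD·CCD·CCB·CCD·CCD·A·CCD·CCD·CCB·CCD·CCD·CCB·CCD·CCD·A·CCD·CCD·CCB·CCD·CCD·CCB·ABA·CCD·CCD·CCB·CCD·CCD·CCB·CCD·CCD·A·CCD·CCD·CCB·CCD·CCD·CCB·CCD·CCD·A·ABA·A·ABA·ABA·A·ABA·ABA·ABA·A·ABA·ABA·A·ABA·ABA·A·ABA·ABA·ABA·A·ABA·CCD·CCD·CCB·CCD·CCD·CCB·CCD·CCD·A·CCD·CCD·CCB·CCD·CCD·CCB·CCD·CCD·A·CCD·CCD·CCB·CCD·CCD·CCB·ABA·CCD·CCD·CCB·CCD·CCD·CCB·CCD·CCD·A·CCD·CCD·CCB·CCD·CCD·CCB·CCD·CCD·A·CCD·CCD·CCB·CCD·CCD·CCB·ABA·ABA·A·ABA·ABA·ABA·A·ABA
    A ↦ ABA
    B ↦ A
    C ↦ CCD
    D ↦ CCB

A->ABA, B->A, C->CCD, D->CCB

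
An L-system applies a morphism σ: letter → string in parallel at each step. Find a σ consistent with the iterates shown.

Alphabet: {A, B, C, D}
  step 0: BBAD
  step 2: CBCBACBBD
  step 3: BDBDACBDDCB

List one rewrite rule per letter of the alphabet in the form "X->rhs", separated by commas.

A->AC, B->D, C->B, D->CB

  step 2 ⇒ step 3: CBCBACBBD ⇒ B·D·B·D·AC·B·D·D·CB
    A ↦ AC
    B ↦ D
    C ↦ B
    D ↦ CB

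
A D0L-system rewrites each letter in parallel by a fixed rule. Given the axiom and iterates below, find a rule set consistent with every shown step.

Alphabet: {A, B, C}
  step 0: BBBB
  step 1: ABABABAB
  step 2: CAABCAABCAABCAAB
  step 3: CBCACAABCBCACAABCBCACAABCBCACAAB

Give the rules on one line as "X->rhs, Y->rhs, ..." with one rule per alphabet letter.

  step 2 ⇒ step 3: CAABCAABCAABCAAB ⇒ CB·CA·CA·AB·CB·CA·CA·AB·CB·CA·CA·AB·CB·CA·CA·AB
    A ↦ CA
    B ↦ AB
    C ↦ CB

A->CA, B->AB, C->CB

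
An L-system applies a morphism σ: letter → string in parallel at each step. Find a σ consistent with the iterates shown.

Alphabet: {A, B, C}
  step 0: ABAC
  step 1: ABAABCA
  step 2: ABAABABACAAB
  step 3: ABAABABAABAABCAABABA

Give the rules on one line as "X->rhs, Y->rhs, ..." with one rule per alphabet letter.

A->AB, B->A, C->CA

  step 2 ⇒ step 3: ABAABABACAAB ⇒ AB·A·AB·AB·A·AB·A·AB·CA·AB·AB·A
    A ↦ AB
    B ↦ A
    C ↦ CA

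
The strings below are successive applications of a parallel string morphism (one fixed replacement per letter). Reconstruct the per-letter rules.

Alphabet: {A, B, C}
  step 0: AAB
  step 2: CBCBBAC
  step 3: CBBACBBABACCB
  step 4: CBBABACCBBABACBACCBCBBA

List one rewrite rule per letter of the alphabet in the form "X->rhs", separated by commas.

A->C, B->BA, C->CB

  step 3 ⇒ step 4: CBBACBBABACCB ⇒ CB·BA·BA·C·CB·BA·BA·C·BA·C·CB·CB·BA
    A ↦ C
    B ↦ BA
    C ↦ CB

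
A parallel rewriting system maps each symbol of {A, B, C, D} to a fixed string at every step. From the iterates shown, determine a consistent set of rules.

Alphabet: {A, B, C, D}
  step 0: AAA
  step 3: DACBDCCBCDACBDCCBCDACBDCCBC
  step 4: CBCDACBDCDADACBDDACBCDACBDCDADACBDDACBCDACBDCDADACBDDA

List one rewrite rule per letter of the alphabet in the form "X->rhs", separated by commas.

  step 3 ⇒ step 4: DACBDCCBCDACBDCCBCDACBDCCBC ⇒ C·BC·DA·CBD·C·DA·DA·CBD·DA·C·BC·DA·CBD·C·DA·DA·CBD·DA·C·BC·DA·CBD·C·DA·DA·CBD·DA
    A ↦ BC
    B ↦ CBD
    C ↦ DA
    D ↦ C

A->BC, B->CBD, C->DA, D->C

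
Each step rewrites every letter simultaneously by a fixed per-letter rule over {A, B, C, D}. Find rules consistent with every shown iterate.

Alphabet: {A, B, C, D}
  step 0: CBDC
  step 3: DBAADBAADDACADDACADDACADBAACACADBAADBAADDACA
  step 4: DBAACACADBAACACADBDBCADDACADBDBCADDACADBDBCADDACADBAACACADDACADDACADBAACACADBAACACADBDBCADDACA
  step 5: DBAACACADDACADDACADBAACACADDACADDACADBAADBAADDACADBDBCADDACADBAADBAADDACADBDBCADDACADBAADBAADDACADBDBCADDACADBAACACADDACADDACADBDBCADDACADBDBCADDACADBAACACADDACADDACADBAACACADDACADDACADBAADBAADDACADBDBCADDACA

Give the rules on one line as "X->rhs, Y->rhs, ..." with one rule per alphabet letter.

  step 4 ⇒ step 5: DBAACACADBAACACADBDBCADDACADBDBCADDACADBDBCADDACADBAACACADDACADDACADBAACACADBAACACADBDBCADDACA ⇒ DB·AA·CA·CA·DDA·CA·DDA·CA·DB·AA·CA·CA·DDA·CA·DDA·CA·DB·AA·DB·AA·DDA·CA·DB·DB·CA·DDA·CA·DB·AA·DB·AA·DDA·CA·DB·DB·CA·DDA·CA·DB·AA·DB·AA·DDA·CA·DB·DB·CA·DDA·CA·DB·AA·CA·CA·DDA·CA·DDA·CA·DB·DB·CA·DDA·CA·DB·DB·CA·DDA·CA·DB·AA·CA·CA·DDA·CA·DDA·CA·DB·AA·CA·CA·DDA·CA·DDA·CA·DB·AA·DB·AA·DDA·CA·DB·DB·CA·DDA·CA
    A ↦ CA
    B ↦ AA
    C ↦ DDA
    D ↦ DB

A->CA, B->AA, C->DDA, D->DB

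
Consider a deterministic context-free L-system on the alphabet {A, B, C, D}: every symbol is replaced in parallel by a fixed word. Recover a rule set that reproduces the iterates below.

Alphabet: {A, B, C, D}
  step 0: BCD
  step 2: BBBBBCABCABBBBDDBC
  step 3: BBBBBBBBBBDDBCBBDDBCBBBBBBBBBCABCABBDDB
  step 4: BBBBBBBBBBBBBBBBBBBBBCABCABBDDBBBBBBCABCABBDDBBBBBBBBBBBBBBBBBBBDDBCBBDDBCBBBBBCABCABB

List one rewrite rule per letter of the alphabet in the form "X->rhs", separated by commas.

A->C, B->BB, C->DDB, D->BCA

  step 3 ⇒ step 4: BBBBBBBBBBDDBCBBDDBCBBBBBBBBBCABCABBDDB ⇒ BB·BB·BB·BB·BB·BB·BB·BB·BB·BB·BCA·BCA·BB·DDB·BB·BB·BCA·BCA·BB·DDB·BB·BB·BB·BB·BB·BB·BB·BB·BB·DDB·C·BB·DDB·C·BB·BB·BCA·BCA·BB
    A ↦ C
    B ↦ BB
    C ↦ DDB
    D ↦ BCA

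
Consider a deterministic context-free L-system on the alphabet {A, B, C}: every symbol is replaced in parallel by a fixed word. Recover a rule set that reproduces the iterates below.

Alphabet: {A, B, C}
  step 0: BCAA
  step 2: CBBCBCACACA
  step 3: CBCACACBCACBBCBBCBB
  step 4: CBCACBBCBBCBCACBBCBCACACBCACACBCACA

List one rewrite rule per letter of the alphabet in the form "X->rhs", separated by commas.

A->B, B->CA, C->CB

  step 3 ⇒ step 4: CBCACACBCACBBCBBCBB ⇒ CB·CA·CB·B·CB·B·CB·CA·CB·B·CB·CA·CA·CB·CA·CA·CB·CA·CA
    A ↦ B
    B ↦ CA
    C ↦ CB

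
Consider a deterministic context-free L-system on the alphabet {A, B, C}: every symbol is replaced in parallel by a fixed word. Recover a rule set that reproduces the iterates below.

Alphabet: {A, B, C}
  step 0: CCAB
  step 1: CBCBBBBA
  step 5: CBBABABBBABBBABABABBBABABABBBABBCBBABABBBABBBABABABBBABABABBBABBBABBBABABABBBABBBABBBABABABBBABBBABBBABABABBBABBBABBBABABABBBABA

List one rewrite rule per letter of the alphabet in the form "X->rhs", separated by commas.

A->BB, B->BA, C->CB

  step 0 ⇒ step 1: CCAB ⇒ CB·CB·BB·BA
    A ↦ BB
    B ↦ BA
    C ↦ CB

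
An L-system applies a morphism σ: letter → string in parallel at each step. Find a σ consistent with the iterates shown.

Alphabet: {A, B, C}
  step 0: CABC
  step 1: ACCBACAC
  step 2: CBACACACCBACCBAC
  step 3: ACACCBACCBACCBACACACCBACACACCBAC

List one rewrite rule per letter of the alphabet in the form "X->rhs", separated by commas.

  step 2 ⇒ step 3: CBACACACCBACCBAC ⇒ AC·AC·CB·AC·CB·AC·CB·AC·AC·AC·CB·AC·AC·AC·CB·AC
    A ↦ CB
    B ↦ AC
    C ↦ AC

A->CB, B->AC, C->AC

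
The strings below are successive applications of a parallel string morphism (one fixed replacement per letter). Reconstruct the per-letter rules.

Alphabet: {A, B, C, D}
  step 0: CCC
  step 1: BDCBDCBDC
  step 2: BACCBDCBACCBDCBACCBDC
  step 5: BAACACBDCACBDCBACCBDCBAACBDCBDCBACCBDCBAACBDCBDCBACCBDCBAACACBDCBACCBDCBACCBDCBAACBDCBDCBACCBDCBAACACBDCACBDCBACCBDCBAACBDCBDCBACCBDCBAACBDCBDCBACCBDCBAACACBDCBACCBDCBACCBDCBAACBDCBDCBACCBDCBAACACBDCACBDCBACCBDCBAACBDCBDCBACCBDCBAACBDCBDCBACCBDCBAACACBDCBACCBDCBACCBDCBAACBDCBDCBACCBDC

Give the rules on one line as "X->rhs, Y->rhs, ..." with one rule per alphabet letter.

A->AC, B->BA, C->BDC, D->CC

  step 1 ⇒ step 2: BDCBDCBDC ⇒ BA·CC·BDC·BA·CC·BDC·BA·CC·BDC
    B ↦ BA
    C ↦ BDC
    D ↦ CC
    A ↦ AC  (constrained at step 2)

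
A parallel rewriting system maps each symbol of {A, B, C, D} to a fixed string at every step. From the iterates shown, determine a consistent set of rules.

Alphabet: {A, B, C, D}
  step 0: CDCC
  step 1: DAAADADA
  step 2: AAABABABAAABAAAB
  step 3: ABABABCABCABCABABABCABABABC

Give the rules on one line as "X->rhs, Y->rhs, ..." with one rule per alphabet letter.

A->AB, B->C, C->DA, D->AA

  step 2 ⇒ step 3: AAABABABAAABAAAB ⇒ AB·AB·AB·C·AB·C·AB·C·AB·AB·AB·C·AB·AB·AB·C
    A ↦ AB
    B ↦ C
  step 0 ⇒ step 1: CDCC ⇒ DA·AA·DA·DA
    C ↦ DA
  step 0 ⇒ step 1: CDCC ⇒ DA·AA·DA·DA
    D ↦ AA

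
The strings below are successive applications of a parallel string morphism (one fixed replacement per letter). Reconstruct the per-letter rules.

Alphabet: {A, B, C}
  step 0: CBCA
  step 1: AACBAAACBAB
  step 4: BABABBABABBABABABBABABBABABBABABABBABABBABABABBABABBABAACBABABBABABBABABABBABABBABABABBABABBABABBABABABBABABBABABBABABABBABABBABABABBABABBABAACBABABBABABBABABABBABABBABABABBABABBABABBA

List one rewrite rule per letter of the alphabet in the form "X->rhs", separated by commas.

A->BAB, B->BA, C->AAC

  step 0 ⇒ step 1: CBCA ⇒ AAC·BA·AAC·BAB
    A ↦ BAB
    B ↦ BA
    C ↦ AAC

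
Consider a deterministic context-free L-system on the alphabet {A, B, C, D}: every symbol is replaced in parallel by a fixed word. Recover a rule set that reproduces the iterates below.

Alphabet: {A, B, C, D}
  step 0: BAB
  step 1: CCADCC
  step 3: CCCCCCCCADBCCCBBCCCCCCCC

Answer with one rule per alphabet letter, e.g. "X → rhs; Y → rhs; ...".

  step 0 ⇒ step 1: BAB ⇒ CC·AD·CC
    A ↦ AD
    B ↦ CC
    C ↦ BB  (constrained at step 1)
    D ↦ BC  (constrained at step 1)

A->AD, B->CC, C->BB, D->BC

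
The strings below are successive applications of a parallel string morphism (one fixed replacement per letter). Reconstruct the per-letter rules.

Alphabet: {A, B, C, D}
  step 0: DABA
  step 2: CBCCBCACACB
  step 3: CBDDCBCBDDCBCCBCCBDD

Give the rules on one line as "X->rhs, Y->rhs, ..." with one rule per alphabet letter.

A->C, B->DD, C->CB, D->CA

  step 2 ⇒ step 3: CBCCBCACACB ⇒ CB·DD·CB·CB·DD·CB·C·CB·C·CB·DD
    A ↦ C
    B ↦ DD
    C ↦ CB
    D ↦ CA  (constrained at step 0)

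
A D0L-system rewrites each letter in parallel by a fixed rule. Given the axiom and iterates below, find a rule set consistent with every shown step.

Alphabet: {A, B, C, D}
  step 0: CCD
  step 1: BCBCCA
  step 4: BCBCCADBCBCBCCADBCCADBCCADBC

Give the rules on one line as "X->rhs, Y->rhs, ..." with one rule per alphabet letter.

  step 0 ⇒ step 1: CCD ⇒ BC·BC·CA
    C ↦ BC
    D ↦ CA
    A ↦ BC  (constrained at step 1)
    B ↦ D  (constrained at step 1)

A->BC, B->D, C->BC, D->CA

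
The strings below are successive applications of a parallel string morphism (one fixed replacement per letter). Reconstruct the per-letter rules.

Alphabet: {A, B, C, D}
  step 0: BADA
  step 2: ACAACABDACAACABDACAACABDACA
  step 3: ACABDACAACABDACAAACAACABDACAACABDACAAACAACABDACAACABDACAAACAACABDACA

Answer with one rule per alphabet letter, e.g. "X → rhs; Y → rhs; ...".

A->ACA, B->A, C->BD, D->ACA

  step 2 ⇒ step 3: ACAACABDACAACABDACAACABDACA ⇒ ACA·BD·ACA·ACA·BD·ACA·A·ACA·ACA·BD·ACA·ACA·BD·ACA·A·ACA·ACA·BD·ACA·ACA·BD·ACA·A·ACA·ACA·BD·ACA
    A ↦ ACA
    B ↦ A
    C ↦ BD
    D ↦ ACA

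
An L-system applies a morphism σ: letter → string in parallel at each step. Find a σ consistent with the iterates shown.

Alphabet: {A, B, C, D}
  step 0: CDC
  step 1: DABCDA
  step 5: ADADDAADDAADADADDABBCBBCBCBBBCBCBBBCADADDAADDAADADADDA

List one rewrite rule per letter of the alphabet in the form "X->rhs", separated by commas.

A->B, B->AD, C->DA, D->BC

  step 0 ⇒ step 1: CDC ⇒ DA·BC·DA
    C ↦ DA
    D ↦ BC
    A ↦ B  (constrained at step 1)
    B ↦ AD  (constrained at step 1)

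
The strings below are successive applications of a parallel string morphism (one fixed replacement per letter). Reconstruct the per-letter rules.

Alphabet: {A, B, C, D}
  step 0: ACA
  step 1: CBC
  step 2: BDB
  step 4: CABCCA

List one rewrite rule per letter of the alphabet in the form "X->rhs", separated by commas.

  step 1 ⇒ step 2: CBC ⇒ B·D·B
    B ↦ D
    C ↦ B
  step 0 ⇒ step 1: ACA ⇒ C·B·C
    A ↦ C
    D ↦ CA  (constrained at step 2)

A->C, B->D, C->B, D->CA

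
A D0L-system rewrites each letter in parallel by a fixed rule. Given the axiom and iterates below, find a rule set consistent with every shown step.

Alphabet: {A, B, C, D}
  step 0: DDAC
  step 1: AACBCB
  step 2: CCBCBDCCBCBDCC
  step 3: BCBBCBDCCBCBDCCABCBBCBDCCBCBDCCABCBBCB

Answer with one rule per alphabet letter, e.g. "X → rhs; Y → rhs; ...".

  step 2 ⇒ step 3: CCBCBDCCBCBDCC ⇒ BCB·BCB·DCC·BCB·DCC·A·BCB·BCB·DCC·BCB·DCC·A·BCB·BCB
    B ↦ DCC
    C ↦ BCB
    D ↦ A
  step 0 ⇒ step 1: DDAC ⇒ A·A·C·BCB
    A ↦ C

A->C, B->DCC, C->BCB, D->A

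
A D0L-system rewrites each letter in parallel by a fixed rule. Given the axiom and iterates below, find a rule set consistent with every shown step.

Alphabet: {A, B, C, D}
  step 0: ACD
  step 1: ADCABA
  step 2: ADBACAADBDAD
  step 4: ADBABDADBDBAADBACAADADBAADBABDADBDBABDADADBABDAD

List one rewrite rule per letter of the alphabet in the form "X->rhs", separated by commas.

A->AD, B->BD, C->CA, D->BA

  step 1 ⇒ step 2: ADCABA ⇒ AD·BA·CA·AD·BD·AD
    A ↦ AD
    B ↦ BD
    C ↦ CA
    D ↦ BA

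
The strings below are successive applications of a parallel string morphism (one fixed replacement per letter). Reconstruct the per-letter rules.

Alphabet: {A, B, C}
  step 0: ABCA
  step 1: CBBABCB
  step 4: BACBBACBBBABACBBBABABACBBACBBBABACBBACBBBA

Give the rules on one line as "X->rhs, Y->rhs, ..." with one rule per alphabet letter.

A->CB, B->BA, C->B

  step 0 ⇒ step 1: ABCA ⇒ CB·BA·B·CB
    A ↦ CB
    B ↦ BA
    C ↦ B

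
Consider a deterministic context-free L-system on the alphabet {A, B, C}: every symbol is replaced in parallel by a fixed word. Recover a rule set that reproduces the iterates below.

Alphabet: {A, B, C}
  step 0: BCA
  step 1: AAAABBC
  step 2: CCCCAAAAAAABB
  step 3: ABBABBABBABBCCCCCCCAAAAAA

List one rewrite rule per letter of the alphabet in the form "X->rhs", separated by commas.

  step 2 ⇒ step 3: CCCCAAAAAAABB ⇒ ABB·ABB·ABB·ABB·C·C·C·C·C·C·C·AAA·AAA
    A ↦ C
    B ↦ AAA
    C ↦ ABB

A->C, B->AAA, C->ABB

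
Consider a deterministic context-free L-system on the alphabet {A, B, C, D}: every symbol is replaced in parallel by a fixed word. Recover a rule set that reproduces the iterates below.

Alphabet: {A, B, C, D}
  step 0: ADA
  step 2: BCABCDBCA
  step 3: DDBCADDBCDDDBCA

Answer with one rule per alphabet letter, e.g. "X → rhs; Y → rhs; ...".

  step 2 ⇒ step 3: BCABCDBCA ⇒ DD·B·CA·DD·B·CD·DD·B·CA
    A ↦ CA
    B ↦ DD
    C ↦ B
    D ↦ CD

A->CA, B->DD, C->B, D->CD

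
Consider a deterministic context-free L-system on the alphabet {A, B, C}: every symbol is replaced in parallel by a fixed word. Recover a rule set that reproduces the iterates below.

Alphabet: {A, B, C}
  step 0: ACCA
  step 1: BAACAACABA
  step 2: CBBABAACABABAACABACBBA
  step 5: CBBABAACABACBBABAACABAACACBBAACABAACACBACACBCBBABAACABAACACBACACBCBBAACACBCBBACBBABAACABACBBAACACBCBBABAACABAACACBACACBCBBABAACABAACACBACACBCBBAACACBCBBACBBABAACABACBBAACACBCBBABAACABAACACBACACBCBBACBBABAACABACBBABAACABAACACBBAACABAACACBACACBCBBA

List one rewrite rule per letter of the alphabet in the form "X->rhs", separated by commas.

  step 1 ⇒ step 2: BAACAACABA ⇒ CB·BA·BA·ACA·BA·BA·ACA·BA·CB·BA
    A ↦ BA
    B ↦ CB
    C ↦ ACA

A->BA, B->CB, C->ACA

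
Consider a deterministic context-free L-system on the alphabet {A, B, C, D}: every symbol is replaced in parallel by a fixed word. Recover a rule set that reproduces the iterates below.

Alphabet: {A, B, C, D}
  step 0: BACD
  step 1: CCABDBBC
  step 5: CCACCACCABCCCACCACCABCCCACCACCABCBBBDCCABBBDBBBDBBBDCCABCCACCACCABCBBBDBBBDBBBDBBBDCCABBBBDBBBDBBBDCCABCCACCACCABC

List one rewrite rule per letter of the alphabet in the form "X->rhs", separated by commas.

  step 0 ⇒ step 1: BACD ⇒ CCA·BD·B·BC
    A ↦ BD
    B ↦ CCA
    C ↦ B
    D ↦ BC

A->BD, B->CCA, C->B, D->BC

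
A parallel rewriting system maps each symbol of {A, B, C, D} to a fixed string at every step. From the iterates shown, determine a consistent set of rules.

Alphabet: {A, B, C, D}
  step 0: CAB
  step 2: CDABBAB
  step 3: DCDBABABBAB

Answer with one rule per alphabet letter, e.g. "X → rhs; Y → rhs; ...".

A->B, B->AB, C->D, D->CD

  step 2 ⇒ step 3: CDABBAB ⇒ D·CD·B·AB·AB·B·AB
    A ↦ B
    B ↦ AB
    C ↦ D
    D ↦ CD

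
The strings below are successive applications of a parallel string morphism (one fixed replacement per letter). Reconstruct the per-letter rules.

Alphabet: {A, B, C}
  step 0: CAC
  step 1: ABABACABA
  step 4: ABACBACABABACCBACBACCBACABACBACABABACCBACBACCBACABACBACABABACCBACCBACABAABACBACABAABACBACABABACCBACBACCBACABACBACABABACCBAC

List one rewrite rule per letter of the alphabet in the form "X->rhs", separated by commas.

A->BAC, B->C, C->ABA

  step 0 ⇒ step 1: CAC ⇒ ABA·BAC·ABA
    A ↦ BAC
    C ↦ ABA
    B ↦ C  (constrained at step 1)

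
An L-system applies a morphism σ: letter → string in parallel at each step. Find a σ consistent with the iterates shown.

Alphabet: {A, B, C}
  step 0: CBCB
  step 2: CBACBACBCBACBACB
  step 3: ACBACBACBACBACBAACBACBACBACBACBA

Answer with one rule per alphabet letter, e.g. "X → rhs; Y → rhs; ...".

  step 2 ⇒ step 3: CBACBACBCBACBACB ⇒ ACB·A·CB·ACB·A·CB·ACB·A·ACB·A·CB·ACB·A·CB·ACB·A
    A ↦ CB
    B ↦ A
    C ↦ ACB

A->CB, B->A, C->ACB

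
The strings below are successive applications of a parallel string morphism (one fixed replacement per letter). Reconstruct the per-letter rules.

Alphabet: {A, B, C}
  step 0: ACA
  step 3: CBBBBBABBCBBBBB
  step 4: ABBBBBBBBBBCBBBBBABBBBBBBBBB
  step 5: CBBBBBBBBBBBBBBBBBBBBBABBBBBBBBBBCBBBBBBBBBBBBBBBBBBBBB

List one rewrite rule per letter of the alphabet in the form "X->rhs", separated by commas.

A->CB, B->BB, C->A

  step 4 ⇒ step 5: ABBBBBBBBBBCBBBBBABBBBBBBBBB ⇒ CB·BB·BB·BB·BB·BB·BB·BB·BB·BB·BB·A·BB·BB·BB·BB·BB·CB·BB·BB·BB·BB·BB·BB·BB·BB·BB·BB
    A ↦ CB
    B ↦ BB
    C ↦ A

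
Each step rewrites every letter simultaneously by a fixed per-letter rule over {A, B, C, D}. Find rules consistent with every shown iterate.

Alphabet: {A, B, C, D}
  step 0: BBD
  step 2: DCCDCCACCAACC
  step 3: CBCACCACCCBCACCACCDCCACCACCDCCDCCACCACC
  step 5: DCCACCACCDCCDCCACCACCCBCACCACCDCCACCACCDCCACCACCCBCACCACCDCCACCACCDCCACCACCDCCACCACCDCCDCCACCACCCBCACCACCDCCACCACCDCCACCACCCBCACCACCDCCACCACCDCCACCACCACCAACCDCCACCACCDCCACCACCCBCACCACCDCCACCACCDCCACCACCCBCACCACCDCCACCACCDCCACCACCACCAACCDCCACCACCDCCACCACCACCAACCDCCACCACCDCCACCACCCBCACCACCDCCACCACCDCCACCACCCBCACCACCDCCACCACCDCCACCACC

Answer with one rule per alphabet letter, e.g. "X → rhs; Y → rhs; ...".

  step 2 ⇒ step 3: DCCDCCACCAACC ⇒ CBC·ACC·ACC·CBC·ACC·ACC·DCC·ACC·ACC·DCC·DCC·ACC·ACC
    A ↦ DCC
    C ↦ ACC
    D ↦ CBC
    B ↦ A  (constrained at step 0)

A->DCC, B->A, C->ACC, D->CBC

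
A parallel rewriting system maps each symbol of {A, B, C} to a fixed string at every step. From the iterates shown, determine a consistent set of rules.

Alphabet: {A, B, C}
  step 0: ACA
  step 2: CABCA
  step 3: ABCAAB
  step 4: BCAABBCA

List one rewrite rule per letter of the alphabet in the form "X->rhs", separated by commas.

  step 3 ⇒ step 4: ABCAAB ⇒ B·CA·A·B·B·CA
    A ↦ B
    B ↦ CA
    C ↦ A

A->B, B->CA, C->A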